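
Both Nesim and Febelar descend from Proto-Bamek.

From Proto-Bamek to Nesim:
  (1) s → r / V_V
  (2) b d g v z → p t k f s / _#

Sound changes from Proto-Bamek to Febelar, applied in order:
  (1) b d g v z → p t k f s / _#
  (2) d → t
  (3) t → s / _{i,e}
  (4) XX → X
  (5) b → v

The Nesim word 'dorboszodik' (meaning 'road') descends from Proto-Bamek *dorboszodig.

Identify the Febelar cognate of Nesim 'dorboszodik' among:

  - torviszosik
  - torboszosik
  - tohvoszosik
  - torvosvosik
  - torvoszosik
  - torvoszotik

Febelar: *dorboszodig
  dorboszodig → dorboszodik   [final devoicing]
  dorboszodik → torboszotik   [unconditioned shift]
  torboszotik → torboszosik   [palatalisation]
  torboszosik (rule 4 does not apply)
  torboszosik → torvoszosik   [unconditioned shift]
  giving Febelar torvoszosik.

torvoszosik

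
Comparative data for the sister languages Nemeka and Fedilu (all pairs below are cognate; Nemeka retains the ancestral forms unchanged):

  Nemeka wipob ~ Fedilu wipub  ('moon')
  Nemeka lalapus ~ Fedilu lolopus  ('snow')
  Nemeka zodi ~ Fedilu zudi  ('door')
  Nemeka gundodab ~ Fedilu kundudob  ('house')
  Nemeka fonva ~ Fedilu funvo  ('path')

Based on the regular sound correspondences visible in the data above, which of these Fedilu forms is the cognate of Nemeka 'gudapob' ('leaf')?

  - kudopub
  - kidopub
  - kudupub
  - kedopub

gundodab ~ kundudob — Nemeka g corresponds to Fedilu k word-initially before a back vowel.
lalapus ~ lolopus — Nemeka a corresponds to Fedilu o after a consonant, before a labial obstruent.
wipob ~ wipub — Nemeka o corresponds to Fedilu u after a consonant, before a labial obstruent.
Applying these to Nemeka 'gudapob':
  gudapob → kudapob   (g→k word-initially before a back vowel)
  kudapob → kudopob   (a→o after a consonant, before a labial obstruent)
  kudopob → kudopub   (o→u after a consonant, before a labial obstruent)
So the Fedilu cognate is 'kudopub'.

kudopub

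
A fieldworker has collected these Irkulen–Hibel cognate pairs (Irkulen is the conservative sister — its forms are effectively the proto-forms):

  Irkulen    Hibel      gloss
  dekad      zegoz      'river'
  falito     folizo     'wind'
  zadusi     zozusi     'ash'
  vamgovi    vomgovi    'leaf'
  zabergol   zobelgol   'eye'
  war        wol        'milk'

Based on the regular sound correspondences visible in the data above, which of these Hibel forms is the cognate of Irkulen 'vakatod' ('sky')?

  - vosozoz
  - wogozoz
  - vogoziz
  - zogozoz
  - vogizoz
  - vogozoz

vogozoz

dekad ~ zegoz, falito ~ folizo — Irkulen a corresponds to Hibel o after a consonant, before a consonant other than r, m, n, p, b, f, v.
dekad ~ zegoz — Irkulen k corresponds to Hibel g between vowels (before a back vowel).
falito ~ folizo — Irkulen t corresponds to Hibel z between vowels (before a back vowel).
dekad ~ zegoz — Irkulen d corresponds to Hibel z word-finally.
Applying these to Irkulen 'vakatod':
  vakatod → vokatod   (a→o after a consonant, before a consonant other than r, m, n, p, b, f, v)
  vokatod → vogatod   (k→g between vowels (before a back vowel))
  vogatod → vogotod   (a→o after a consonant, before a consonant other than r, m, n, p, b, f, v)
  vogotod → vogozod   (t→z between vowels (before a back vowel))
  vogozod → vogozoz   (d→z word-finally)
So the Hibel cognate is 'vogozoz'.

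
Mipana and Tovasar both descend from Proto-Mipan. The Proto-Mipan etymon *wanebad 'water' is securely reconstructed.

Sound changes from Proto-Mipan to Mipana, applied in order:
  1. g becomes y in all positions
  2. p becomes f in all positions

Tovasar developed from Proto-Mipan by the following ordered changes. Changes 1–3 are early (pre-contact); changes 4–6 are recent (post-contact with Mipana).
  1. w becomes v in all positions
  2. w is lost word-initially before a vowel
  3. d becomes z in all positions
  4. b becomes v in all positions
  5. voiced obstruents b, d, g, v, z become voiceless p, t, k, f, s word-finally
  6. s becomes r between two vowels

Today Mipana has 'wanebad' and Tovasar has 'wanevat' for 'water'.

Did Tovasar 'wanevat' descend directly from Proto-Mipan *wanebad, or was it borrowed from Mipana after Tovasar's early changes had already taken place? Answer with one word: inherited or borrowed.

borrowed

If inherited, *wanebad would pass through all of Tovasar's changes:
Tovasar: start from *wanebad.
  rule 1 (unconditioned shift): wanebad → vanebad
  rule 2: no change — vanebad
  rule 3 (unconditioned shift): vanebad → vanebaz
  rule 4 (unconditioned shift): vanebaz → vanevaz
  rule 5 (final devoicing): vanevaz → vanevas
  rule 6: no change — vanevas
  ⇒ Tovasar vanevas
If borrowed from Mipana 'wanebad' after the early changes, it would undergo only the recent ones:
  rule 4 (unconditioned shift): wanebad → wanevad
  rule 5 (final devoicing): wanevad → wanevat
  rule 6 (rhotacism): no change (wanevat)
  ⇒ as a loan: wanevat
Tovasar 'wanevat' matches the loan outcome 'wanevat', not the inherited 'vanevas' — it skipped the early Tovasar changes, so it was borrowed from Mipana.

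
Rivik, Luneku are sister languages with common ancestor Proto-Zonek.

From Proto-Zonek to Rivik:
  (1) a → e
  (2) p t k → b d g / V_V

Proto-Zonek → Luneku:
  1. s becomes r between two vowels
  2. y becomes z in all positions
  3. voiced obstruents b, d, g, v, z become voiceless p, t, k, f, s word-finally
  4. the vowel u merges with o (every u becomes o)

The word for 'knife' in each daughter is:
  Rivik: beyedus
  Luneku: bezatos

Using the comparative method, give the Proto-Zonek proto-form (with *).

*beyatus

Position 3: Rivik has y, Luneku has z. Rivik preserves y here (none of its changes turn any other segment into y), so the proto-segment is *y.
Position 6: Rivik has u, Luneku has o. Rivik preserves u here (none of its changes turn any other segment into u), so the proto-segment is *u.
This points to *beyatus. Verify forward in each daughter:
Rivik: start from *beyatus.
  rule 1 (vowel merger): beyatus → beyetus
  rule 2 (intervocalic voicing): beyetus → beyedus
  ⇒ Rivik beyedus
Luneku: *beyatus > bezatus > bezatos  (by unconditioned shift, vowel merger)
Only *beyatus yields all of Rivik beyedus, Luneku bezatos.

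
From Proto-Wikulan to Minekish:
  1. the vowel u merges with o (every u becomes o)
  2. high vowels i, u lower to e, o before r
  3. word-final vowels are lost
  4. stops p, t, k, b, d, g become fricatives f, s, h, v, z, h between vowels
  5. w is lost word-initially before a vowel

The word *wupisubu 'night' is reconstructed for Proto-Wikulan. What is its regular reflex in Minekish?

ofisob

Minekish: start from *wupisubu.
  rule 1 (vowel merger): wupisubu → wopisobo
  rule 2: no change — wopisobo
  rule 3 (apocope): wopisobo → wopisob
  rule 4 (intervocalic lenition): wopisob → wofisob
  rule 5 (glide loss): wofisob → ofisob
  ⇒ Minekish ofisob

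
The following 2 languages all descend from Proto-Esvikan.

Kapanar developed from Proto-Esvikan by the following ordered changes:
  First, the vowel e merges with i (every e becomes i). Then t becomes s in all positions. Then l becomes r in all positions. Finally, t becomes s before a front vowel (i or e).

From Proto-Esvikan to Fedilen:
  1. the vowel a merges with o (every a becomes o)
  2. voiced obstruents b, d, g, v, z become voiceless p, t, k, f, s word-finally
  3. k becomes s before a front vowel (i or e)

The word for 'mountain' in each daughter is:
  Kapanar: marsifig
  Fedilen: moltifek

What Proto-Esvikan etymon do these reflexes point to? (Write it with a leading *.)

*maltifeg

Position 8: Kapanar has g, Fedilen has k. Kapanar preserves g here (none of its changes turn any other segment into g), so the proto-segment is *g.
Position 7: Kapanar has i, Fedilen has e. Fedilen preserves e here (none of its changes turn any other segment into e), so the proto-segment is *e.
Verify the candidate proto-form against each daughter:
Kapanar: *maltifeg
  maltifeg → maltifig   [vowel merger]
  maltifig → malsifig   [unconditioned shift]
  malsifig → marsifig   [unconditioned shift]
  marsifig (rule 4 does not apply)
  giving Kapanar marsifig.
Fedilen: *maltifeg > moltifeg > moltifek  (by vowel merger, final devoicing)
Only *maltifeg yields all of Kapanar marsifig, Fedilen moltifek.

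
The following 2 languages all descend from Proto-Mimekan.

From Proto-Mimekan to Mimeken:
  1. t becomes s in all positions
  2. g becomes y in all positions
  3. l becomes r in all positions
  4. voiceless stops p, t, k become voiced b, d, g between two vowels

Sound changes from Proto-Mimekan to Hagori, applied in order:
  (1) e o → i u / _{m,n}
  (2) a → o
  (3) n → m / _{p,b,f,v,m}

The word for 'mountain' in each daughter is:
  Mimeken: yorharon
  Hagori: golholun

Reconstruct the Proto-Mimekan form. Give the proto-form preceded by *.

*golhalon

Position 5: Mimeken has a, Hagori has o. Mimeken preserves a here (none of its changes turn any other segment into a), so the proto-segment is *a.
Position 6: Mimeken has r, Hagori has l. Hagori preserves l here (none of its changes turn any other segment into l), so the proto-segment is *l.
Continuing position by position gives *golhalon; check it forward:
Mimeken: *golhalon
  golhalon (rule 1 does not apply)
  golhalon → yolhalon   [unconditioned shift]
  yolhalon → yorharon   [unconditioned shift]
  yorharon (rule 4 does not apply)
  giving Mimeken yorharon.
Hagori: *golhalon
  golhalon → golhalun   [pre-nasal raising]
  golhalun → golholun   [vowel merger]
  golholun (rule 3 does not apply)
  giving Hagori golholun.
*golhalon is the unique common source.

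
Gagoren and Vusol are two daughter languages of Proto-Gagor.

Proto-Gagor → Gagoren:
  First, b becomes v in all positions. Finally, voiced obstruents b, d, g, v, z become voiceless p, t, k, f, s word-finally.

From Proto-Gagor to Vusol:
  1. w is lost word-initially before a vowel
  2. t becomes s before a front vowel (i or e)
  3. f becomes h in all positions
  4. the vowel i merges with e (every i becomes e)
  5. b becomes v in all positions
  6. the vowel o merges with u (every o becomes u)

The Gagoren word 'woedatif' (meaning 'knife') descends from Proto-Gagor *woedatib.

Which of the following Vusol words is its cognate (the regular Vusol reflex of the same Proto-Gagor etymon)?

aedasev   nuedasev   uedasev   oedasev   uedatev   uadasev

uedasev

Vusol: *woedatib > oedatib > oedasib > oedaseb > oedasev > uedasev  (by glide loss, palatalisation, vowel merger, unconditioned shift, vowel merger)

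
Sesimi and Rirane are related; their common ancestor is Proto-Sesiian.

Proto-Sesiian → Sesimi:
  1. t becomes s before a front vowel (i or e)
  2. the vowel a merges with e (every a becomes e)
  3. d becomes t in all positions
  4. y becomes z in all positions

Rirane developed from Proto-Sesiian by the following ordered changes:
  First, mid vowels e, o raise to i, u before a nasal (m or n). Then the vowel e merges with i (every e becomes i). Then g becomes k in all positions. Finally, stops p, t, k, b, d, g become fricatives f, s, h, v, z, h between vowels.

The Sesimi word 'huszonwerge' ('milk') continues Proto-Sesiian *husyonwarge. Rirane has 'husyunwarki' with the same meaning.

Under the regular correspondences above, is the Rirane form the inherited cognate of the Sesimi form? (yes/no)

yes

Derive the expected Rirane reflex of *husyonwarge:
Rirane: *husyonwarge > husyunwarge > husyunwargi > husyunwarki  (by pre-nasal raising, vowel merger, unconditioned shift)
Rirane 'husyunwarki' matches the regular reflex exactly, so the pair is cognate.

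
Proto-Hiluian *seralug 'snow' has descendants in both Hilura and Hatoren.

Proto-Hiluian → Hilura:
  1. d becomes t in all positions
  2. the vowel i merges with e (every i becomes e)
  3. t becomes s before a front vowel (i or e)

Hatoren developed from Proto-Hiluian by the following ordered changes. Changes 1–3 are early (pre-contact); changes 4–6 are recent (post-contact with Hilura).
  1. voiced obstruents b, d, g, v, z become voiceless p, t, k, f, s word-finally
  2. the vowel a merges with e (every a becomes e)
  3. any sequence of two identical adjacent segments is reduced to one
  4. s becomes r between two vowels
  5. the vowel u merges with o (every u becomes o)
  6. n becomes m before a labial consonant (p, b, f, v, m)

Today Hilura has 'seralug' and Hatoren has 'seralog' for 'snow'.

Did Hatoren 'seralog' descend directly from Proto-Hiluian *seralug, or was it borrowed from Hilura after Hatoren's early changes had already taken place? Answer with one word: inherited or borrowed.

If inherited, *seralug would pass through all of Hatoren's changes:
Hatoren: *seralug > seraluk > sereluk > serelok  (by final devoicing, vowel merger, vowel merger)
If borrowed from Hilura 'seralug' after the early changes, it would undergo only the recent ones:
  rule 4 (rhotacism): no change (seralug)
  rule 5 (vowel merger): seralug → seralog
  rule 6 (nasal place assimilation): no change (seralog)
  ⇒ as a loan: seralog
Hatoren 'seralog' matches the loan outcome 'seralog', not the inherited 'serelok' — it skipped the early Hatoren changes, so it was borrowed from Hilura.

borrowed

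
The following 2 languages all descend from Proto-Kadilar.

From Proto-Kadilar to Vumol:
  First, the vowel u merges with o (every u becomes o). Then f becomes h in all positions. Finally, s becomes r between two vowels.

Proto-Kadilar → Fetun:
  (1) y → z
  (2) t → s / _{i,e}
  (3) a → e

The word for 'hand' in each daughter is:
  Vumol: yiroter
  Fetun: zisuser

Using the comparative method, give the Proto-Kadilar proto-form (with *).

Position 4: Vumol has o, Fetun has u. Fetun preserves u here (none of its changes turn any other segment into u), so the proto-segment is *u.
Position 1: Vumol has y, Fetun has z. Vumol preserves y here (none of its changes turn any other segment into y), so the proto-segment is *y.
Continuing position by position gives *yisuter; check it forward:
Vumol: start from *yisuter.
  rule 1 (vowel merger): yisuter → yisoter
  rule 2: no change — yisoter
  rule 3 (rhotacism): yisoter → yiroter
  ⇒ Vumol yiroter
Fetun: *yisuter > zisuter > zisuser  (by unconditioned shift, palatalisation)
*yisuter is the unique common source.

*yisuter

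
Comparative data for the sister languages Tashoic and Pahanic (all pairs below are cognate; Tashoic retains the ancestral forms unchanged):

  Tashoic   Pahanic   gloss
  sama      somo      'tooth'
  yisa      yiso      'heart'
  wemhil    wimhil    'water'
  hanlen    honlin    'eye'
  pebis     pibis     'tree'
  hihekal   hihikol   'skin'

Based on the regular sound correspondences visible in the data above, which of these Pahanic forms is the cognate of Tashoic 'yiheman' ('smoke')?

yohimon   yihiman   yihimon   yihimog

wemhil ~ wimhil — Tashoic e corresponds to Pahanic i after a consonant, before a nasal.
hanlen ~ honlin — Tashoic a corresponds to Pahanic o after a consonant, before a nasal.
Applying these to Tashoic 'yiheman':
  yiheman → yihiman   (e→i after a consonant, before a nasal)
  yihiman → yihimon   (a→o after a consonant, before a nasal)
So the Pahanic cognate is 'yihimon'.

yihimon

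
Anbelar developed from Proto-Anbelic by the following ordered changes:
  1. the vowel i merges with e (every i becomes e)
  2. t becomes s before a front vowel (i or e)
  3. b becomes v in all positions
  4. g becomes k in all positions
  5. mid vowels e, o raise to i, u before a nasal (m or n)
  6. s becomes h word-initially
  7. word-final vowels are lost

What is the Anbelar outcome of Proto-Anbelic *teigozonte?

heekozuns

Anbelar: *teigozonte > teegozonte > seegozonse > seekozonse > seekozunse > heekozunse > heekozuns  (by vowel merger, palatalisation, unconditioned shift, pre-nasal raising, debuccalisation, apocope)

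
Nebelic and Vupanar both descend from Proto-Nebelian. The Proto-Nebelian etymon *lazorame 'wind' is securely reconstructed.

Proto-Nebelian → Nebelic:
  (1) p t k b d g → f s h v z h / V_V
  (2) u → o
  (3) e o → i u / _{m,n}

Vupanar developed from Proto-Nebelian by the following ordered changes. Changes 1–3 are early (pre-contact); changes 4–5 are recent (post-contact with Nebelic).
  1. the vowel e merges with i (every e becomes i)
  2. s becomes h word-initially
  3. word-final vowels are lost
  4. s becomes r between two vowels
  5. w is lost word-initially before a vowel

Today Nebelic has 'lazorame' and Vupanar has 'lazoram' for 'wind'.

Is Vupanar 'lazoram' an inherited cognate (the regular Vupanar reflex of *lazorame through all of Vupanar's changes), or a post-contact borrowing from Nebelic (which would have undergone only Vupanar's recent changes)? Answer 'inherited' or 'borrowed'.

inherited

If inherited, *lazorame would pass through all of Vupanar's changes:
Vupanar: *lazorame
  lazorame → lazorami   [vowel merger]
  lazorami (rule 2 does not apply)
  lazorami → lazoram   [apocope]
  lazoram (rule 4 does not apply)
  lazoram (rule 5 does not apply)
  giving Vupanar lazoram.
If borrowed from Nebelic 'lazorame' after the early changes, it would undergo only the recent ones:
  rule 4 (rhotacism): no change (lazorame)
  rule 5 (glide loss): no change (lazorame)
  ⇒ as a loan: lazorame
Vupanar 'lazoram' matches the inherited outcome exactly, so it is an inherited cognate, not a loan.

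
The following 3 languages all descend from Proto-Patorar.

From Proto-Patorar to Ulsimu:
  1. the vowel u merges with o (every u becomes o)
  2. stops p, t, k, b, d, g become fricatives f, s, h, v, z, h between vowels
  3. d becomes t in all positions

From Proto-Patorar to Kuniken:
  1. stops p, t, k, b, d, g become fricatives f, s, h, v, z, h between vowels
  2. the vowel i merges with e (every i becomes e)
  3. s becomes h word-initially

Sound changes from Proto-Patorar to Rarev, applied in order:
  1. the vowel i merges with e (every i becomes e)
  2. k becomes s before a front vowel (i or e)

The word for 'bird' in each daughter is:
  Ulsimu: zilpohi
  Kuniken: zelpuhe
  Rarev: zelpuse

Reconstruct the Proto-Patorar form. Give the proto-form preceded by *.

Position 5: Ulsimu has o, Kuniken has u, Rarev has u. Kuniken preserves u here (none of its changes turn any other segment into u), so the proto-segment is *u.
Position 7: Ulsimu has i, Kuniken has e, Rarev has e. Ulsimu preserves i here (none of its changes turn any other segment into i), so the proto-segment is *i.
Position 6: Ulsimu has h, Kuniken has h, Rarev has s. Taking the neighbouring segments as reconstructed: Ulsimu h could go back to *k or *g or *h; Kuniken h could go back to *k or *g or *h; Rarev s could go back to *k or *s — the one source consistent with every daughter is *k.
Continuing position by position gives *zilpuki; check it forward:
Ulsimu: *zilpuki > zilpoki > zilpohi  (by vowel merger, intervocalic lenition)
Kuniken: *zilpuki > zilpuhi > zelpuhe  (by intervocalic lenition, vowel merger)
Rarev: *zilpuki
  zilpuki → zelpuke   [vowel merger]
  zelpuke → zelpuse   [palatalisation]
  giving Rarev zelpuse.
Only *zilpuki yields all of Ulsimu zilpohi, Kuniken zelpuhe, Rarev zelpuse.

*zilpuki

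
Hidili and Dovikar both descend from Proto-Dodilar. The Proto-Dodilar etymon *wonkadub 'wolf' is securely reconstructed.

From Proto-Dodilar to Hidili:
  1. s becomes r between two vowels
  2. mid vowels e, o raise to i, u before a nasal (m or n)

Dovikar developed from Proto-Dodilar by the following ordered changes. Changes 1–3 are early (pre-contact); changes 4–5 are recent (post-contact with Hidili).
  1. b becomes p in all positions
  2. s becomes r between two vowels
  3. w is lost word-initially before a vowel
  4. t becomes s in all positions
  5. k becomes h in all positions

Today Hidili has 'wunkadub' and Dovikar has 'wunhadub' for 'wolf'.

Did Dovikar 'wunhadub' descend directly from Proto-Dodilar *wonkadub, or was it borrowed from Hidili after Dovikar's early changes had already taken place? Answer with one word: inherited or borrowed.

borrowed

If inherited, *wonkadub would pass through all of Dovikar's changes:
Dovikar: start from *wonkadub.
  rule 1 (unconditioned shift): wonkadub → wonkadup
  rule 2: no change — wonkadup
  rule 3 (glide loss): wonkadup → onkadup
  rule 4: no change — onkadup
  rule 5 (unconditioned shift): onkadup → onhadup
  ⇒ Dovikar onhadup
If borrowed from Hidili 'wunkadub' after the early changes, it would undergo only the recent ones:
  rule 4 (unconditioned shift): no change (wunkadub)
  rule 5 (unconditioned shift): wunkadub → wunhadub
  ⇒ as a loan: wunhadub
Dovikar 'wunhadub' matches the loan outcome 'wunhadub', not the inherited 'onhadup' — it skipped the early Dovikar changes, so it was borrowed from Hidili.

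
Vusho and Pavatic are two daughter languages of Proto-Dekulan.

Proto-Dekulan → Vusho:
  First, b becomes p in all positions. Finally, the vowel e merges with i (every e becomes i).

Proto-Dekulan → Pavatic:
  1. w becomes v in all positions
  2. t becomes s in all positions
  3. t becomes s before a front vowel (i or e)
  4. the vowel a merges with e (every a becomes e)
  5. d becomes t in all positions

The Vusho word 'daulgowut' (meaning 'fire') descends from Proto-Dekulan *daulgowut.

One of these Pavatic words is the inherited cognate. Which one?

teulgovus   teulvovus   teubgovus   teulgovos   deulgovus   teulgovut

teulgovus

Pavatic: start from *daulgowut.
  rule 1 (unconditioned shift): daulgowut → daulgovut
  rule 2 (unconditioned shift): daulgovut → daulgovus
  rule 3: no change — daulgovus
  rule 4 (vowel merger): daulgovus → deulgovus
  rule 5 (unconditioned shift): deulgovus → teulgovus
  ⇒ Pavatic teulgovus
Only 'teulgovus' matches the regular Pavatic development of *daulgowut.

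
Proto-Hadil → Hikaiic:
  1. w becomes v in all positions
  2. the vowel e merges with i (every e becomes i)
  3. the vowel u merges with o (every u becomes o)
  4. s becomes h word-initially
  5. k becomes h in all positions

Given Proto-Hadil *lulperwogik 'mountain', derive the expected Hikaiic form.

Hikaiic: start from *lulperwogik.
  rule 1 (unconditioned shift): lulperwogik → lulpervogik
  rule 2 (vowel merger): lulpervogik → lulpirvogik
  rule 3 (vowel merger): lulpirvogik → lolpirvogik
  rule 4: no change — lolpirvogik
  rule 5 (unconditioned shift): lolpirvogik → lolpirvogih
  ⇒ Hikaiic lolpirvogih

lolpirvogih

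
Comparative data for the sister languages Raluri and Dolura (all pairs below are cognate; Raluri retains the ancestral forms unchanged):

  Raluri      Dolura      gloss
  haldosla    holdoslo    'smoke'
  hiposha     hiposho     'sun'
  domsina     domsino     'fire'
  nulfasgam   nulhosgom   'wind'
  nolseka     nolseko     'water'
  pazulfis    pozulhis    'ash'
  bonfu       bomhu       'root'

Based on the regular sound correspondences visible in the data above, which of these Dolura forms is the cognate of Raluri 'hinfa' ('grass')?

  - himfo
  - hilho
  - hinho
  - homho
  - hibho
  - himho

himho

bonfu ~ bomhu — Raluri n corresponds to Dolura m after a vowel, before a labial obstruent.
nulfasgam ~ nulhosgom — Raluri f corresponds to Dolura h after a consonant, before a back vowel.
haldosla ~ holdoslo, hiposha ~ hiposho — Raluri a corresponds to Dolura o word-finally.
Applying these to Raluri 'hinfa':
  hinfa → himfa   (n→m after a vowel, before a labial obstruent)
  himfa → himha   (f→h after a consonant, before a back vowel)
  himha → himho   (a→o word-finally)
So the Dolura cognate is 'himho'.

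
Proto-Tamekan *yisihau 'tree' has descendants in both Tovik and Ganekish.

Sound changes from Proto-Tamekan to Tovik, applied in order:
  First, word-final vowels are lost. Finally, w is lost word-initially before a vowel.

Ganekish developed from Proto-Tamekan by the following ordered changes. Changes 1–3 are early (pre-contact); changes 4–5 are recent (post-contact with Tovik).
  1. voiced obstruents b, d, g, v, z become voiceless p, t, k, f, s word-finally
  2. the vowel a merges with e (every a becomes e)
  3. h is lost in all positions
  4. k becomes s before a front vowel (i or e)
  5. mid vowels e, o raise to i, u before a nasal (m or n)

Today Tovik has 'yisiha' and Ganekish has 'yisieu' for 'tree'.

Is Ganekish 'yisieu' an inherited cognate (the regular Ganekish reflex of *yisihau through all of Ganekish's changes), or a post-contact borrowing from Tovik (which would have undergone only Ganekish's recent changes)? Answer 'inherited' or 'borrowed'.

If inherited, *yisihau would pass through all of Ganekish's changes:
Ganekish: start from *yisihau.
  rule 1: no change — yisihau
  rule 2 (vowel merger): yisihau → yisiheu
  rule 3 (h-loss): yisiheu → yisieu
  rule 4: no change — yisieu
  rule 5: no change — yisieu
  ⇒ Ganekish yisieu
If borrowed from Tovik 'yisiha' after the early changes, it would undergo only the recent ones:
  rule 4 (palatalisation): no change (yisiha)
  rule 5 (pre-nasal raising): no change (yisiha)
  ⇒ as a loan: yisiha
Ganekish 'yisieu' matches the inherited outcome exactly, so it is an inherited cognate, not a loan.

inherited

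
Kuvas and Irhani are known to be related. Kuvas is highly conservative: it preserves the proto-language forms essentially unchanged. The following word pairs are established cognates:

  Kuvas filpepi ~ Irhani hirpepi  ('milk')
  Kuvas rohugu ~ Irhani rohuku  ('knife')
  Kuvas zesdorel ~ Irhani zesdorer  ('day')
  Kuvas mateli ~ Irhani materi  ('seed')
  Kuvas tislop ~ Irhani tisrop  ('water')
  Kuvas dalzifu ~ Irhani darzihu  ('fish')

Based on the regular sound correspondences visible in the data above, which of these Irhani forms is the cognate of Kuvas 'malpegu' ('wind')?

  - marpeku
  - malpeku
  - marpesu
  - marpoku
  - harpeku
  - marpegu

filpepi ~ hirpepi — Kuvas l corresponds to Irhani r after a vowel, before a labial obstruent.
rohugu ~ rohuku — Kuvas g corresponds to Irhani k between vowels (before a back vowel).
Applying these to Kuvas 'malpegu':
  malpegu → marpegu   (l→r after a vowel, before a labial obstruent)
  marpegu → marpeku   (g→k between vowels (before a back vowel))
So the Irhani cognate is 'marpeku'.

marpeku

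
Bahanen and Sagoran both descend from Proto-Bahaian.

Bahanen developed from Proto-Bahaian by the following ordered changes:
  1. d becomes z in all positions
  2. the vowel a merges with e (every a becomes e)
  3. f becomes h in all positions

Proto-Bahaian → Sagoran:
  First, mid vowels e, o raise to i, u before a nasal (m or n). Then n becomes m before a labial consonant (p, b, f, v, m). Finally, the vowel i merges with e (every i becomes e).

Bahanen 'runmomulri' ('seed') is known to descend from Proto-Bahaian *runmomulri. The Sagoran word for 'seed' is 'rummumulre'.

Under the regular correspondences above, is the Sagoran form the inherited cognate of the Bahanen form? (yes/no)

yes

Derive the expected Sagoran reflex of *runmomulri:
Sagoran: start from *runmomulri.
  rule 1 (pre-nasal raising): runmomulri → runmumulri
  rule 2 (nasal place assimilation): runmumulri → rummumulri
  rule 3 (vowel merger): rummumulri → rummumulre
  ⇒ Sagoran rummumulre
Sagoran 'rummumulre' matches the regular reflex exactly, so the pair is cognate.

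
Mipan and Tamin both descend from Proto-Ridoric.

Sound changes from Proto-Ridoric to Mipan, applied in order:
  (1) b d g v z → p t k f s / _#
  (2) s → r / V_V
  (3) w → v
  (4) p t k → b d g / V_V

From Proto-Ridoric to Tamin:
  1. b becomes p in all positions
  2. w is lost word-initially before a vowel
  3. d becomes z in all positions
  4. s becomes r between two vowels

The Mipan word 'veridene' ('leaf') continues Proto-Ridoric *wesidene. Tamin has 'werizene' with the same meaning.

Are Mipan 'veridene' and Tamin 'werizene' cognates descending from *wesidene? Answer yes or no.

Derive the expected Tamin reflex of *wesidene:
Tamin: *wesidene
  wesidene (rule 1 does not apply)
  wesidene → esidene   [glide loss]
  esidene → esizene   [unconditioned shift]
  esizene → erizene   [rhotacism]
  giving Tamin erizene.
The regular Tamin reflex would be 'erizene', but the attested form is 'werizene'. The correspondence is irregular, so they are not cognates (the Tamin form has a different source).

no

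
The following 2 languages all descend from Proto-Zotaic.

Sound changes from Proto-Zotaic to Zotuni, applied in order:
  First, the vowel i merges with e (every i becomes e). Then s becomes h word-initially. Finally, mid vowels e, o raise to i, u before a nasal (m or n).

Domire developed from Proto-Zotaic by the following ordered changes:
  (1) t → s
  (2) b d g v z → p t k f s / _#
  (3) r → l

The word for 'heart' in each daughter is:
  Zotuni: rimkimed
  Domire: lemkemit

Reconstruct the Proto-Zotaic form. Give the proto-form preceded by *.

*remkemid

Position 1: Zotuni has r, Domire has l. Zotuni preserves r here (none of its changes turn any other segment into r), so the proto-segment is *r.
Position 7: Zotuni has e, Domire has i. Domire preserves i here (none of its changes turn any other segment into i), so the proto-segment is *i.
This points to *remkemid. Verify forward in each daughter:
Zotuni: *remkemid
  remkemid → remkemed   [vowel merger]
  remkemed (rule 2 does not apply)
  remkemed → rimkimed   [pre-nasal raising]
  giving Zotuni rimkimed.
Domire: *remkemid
  remkemid (rule 1 does not apply)
  remkemid → remkemit   [final devoicing]
  remkemit → lemkemit   [unconditioned shift]
  giving Domire lemkemit.
*remkemid is the unique common source.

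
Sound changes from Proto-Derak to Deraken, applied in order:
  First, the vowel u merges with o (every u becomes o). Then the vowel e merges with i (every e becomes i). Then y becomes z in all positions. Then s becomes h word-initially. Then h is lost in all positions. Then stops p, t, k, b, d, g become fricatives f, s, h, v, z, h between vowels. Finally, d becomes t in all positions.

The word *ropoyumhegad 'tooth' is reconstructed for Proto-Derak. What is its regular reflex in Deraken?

Deraken: *ropoyumhegad
  ropoyumhegad → ropoyomhegad   [vowel merger]
  ropoyomhegad → ropoyomhigad   [vowel merger]
  ropoyomhigad → ropozomhigad   [unconditioned shift]
  ropozomhigad (rule 4 does not apply)
  ropozomhigad → ropozomigad   [h-loss]
  ropozomigad → rofozomihad   [intervocalic lenition]
  rofozomihad → rofozomihat   [unconditioned shift]
  giving Deraken rofozomihat.

rofozomihat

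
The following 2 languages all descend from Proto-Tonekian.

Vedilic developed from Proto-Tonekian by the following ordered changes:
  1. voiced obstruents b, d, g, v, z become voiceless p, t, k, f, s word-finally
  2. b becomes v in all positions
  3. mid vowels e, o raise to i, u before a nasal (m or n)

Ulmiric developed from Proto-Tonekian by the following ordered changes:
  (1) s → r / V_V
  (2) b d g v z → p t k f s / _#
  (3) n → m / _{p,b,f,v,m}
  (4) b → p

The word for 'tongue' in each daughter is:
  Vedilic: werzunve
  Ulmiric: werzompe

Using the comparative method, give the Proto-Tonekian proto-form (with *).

Position 6: Vedilic has n, Ulmiric has m. Vedilic preserves n here (none of its changes turn any other segment into n), so the proto-segment is *n.
Position 7: Vedilic has v, Ulmiric has p. Taking the neighbouring segments as reconstructed: Vedilic v could go back to *b or *v; Ulmiric p could go back to *p or *b — the one source consistent with every daughter is *b.
Continuing position by position gives *werzonbe; check it forward:
Vedilic: *werzonbe
  werzonbe (rule 1 does not apply)
  werzonbe → werzonve   [unconditioned shift]
  werzonve → werzunve   [pre-nasal raising]
  giving Vedilic werzunve.
Ulmiric: *werzonbe > werzombe > werzompe  (by nasal place assimilation, unconditioned shift)
Only *werzonbe yields all of Vedilic werzunve, Ulmiric werzompe.

*werzonbe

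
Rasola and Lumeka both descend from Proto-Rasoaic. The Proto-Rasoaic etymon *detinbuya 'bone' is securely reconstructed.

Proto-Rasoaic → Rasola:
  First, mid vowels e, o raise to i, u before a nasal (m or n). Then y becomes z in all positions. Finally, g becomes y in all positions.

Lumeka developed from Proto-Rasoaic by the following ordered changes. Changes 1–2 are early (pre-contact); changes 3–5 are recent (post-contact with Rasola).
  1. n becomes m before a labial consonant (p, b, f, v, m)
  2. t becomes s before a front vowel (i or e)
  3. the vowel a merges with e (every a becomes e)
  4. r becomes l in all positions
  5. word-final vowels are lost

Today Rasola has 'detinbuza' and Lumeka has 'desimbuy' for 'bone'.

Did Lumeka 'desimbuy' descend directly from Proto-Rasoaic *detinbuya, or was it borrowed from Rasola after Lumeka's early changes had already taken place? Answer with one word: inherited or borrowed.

If inherited, *detinbuya would pass through all of Lumeka's changes:
Lumeka: *detinbuya
  detinbuya → detimbuya   [nasal place assimilation]
  detimbuya → desimbuya   [palatalisation]
  desimbuya → desimbuye   [vowel merger]
  desimbuye (rule 4 does not apply)
  desimbuye → desimbuy   [apocope]
  giving Lumeka desimbuy.
If borrowed from Rasola 'detinbuza' after the early changes, it would undergo only the recent ones:
  rule 3 (vowel merger): detinbuza → detinbuze
  rule 4 (unconditioned shift): no change (detinbuze)
  rule 5 (apocope): detinbuze → detinbuz
  ⇒ as a loan: detinbuz
Lumeka 'desimbuy' matches the inherited outcome exactly, so it is an inherited cognate, not a loan.

inherited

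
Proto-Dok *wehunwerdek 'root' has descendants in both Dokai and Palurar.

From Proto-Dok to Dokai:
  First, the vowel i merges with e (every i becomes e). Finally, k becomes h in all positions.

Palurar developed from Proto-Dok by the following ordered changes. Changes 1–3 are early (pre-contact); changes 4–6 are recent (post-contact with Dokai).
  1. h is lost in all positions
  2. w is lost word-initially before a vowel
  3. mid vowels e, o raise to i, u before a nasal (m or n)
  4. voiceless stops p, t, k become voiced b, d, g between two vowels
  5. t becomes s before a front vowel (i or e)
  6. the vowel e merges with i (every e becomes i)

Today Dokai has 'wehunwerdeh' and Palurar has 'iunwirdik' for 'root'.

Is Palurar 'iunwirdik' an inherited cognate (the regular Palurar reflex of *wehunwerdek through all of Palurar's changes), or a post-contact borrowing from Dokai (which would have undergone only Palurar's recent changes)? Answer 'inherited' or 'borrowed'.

inherited

If inherited, *wehunwerdek would pass through all of Palurar's changes:
Palurar: *wehunwerdek
  wehunwerdek → weunwerdek   [h-loss]
  weunwerdek → eunwerdek   [glide loss]
  eunwerdek (rule 3 does not apply)
  eunwerdek (rule 4 does not apply)
  eunwerdek (rule 5 does not apply)
  eunwerdek → iunwirdik   [vowel merger]
  giving Palurar iunwirdik.
If borrowed from Dokai 'wehunwerdeh' after the early changes, it would undergo only the recent ones:
  rule 4 (intervocalic voicing): no change (wehunwerdeh)
  rule 5 (palatalisation): no change (wehunwerdeh)
  rule 6 (vowel merger): wehunwerdeh → wihunwirdih
  ⇒ as a loan: wihunwirdih
Palurar 'iunwirdik' matches the inherited outcome exactly, so it is an inherited cognate, not a loan.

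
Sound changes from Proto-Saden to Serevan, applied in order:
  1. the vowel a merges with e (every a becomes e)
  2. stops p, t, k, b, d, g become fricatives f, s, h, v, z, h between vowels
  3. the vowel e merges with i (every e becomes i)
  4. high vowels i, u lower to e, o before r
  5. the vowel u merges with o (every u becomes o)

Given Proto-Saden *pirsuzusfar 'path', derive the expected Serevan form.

Serevan: start from *pirsuzusfar.
  rule 1 (vowel merger): pirsuzusfar → pirsuzusfer
  rule 2: no change — pirsuzusfer
  rule 3 (vowel merger): pirsuzusfer → pirsuzusfir
  rule 4 (pre-rhotic lowering): pirsuzusfir → persuzusfer
  rule 5 (vowel merger): persuzusfer → persozosfer
  ⇒ Serevan persozosfer

persozosfer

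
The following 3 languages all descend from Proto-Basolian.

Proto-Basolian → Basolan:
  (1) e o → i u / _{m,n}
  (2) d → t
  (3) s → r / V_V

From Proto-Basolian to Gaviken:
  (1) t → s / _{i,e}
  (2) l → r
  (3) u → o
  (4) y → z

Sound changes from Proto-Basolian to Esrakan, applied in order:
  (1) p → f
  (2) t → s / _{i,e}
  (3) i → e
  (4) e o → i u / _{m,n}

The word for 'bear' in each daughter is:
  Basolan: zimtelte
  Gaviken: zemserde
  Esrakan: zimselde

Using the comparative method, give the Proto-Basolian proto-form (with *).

*zemtelde

Position 4: Basolan has t, Gaviken has s, Esrakan has s. Taking the neighbouring segments as reconstructed: Basolan t could go back to *t or *d; Gaviken s could go back to *t or *s; Esrakan s could go back to *t or *s — the one source consistent with every daughter is *t.
Position 7: Basolan has t, Gaviken has d, Esrakan has d. Gaviken preserves d here (none of its changes turn any other segment into d), so the proto-segment is *d.
Position 6: Basolan has l, Gaviken has r, Esrakan has l. Basolan preserves l here (none of its changes turn any other segment into l), so the proto-segment is *l.
This points to *zemtelde. Verify forward in each daughter:
Basolan: *zemtelde
  zemtelde → zimtelde   [pre-nasal raising]
  zimtelde → zimtelte   [unconditioned shift]
  zimtelte (rule 3 does not apply)
  giving Basolan zimtelte.
Gaviken: *zemtelde > zemselde > zemserde  (by palatalisation, unconditioned shift)
Esrakan: *zemtelde
  zemtelde (rule 1 does not apply)
  zemtelde → zemselde   [palatalisation]
  zemselde (rule 3 does not apply)
  zemselde → zimselde   [pre-nasal raising]
  giving Esrakan zimselde.
*zemtelde is the unique common source.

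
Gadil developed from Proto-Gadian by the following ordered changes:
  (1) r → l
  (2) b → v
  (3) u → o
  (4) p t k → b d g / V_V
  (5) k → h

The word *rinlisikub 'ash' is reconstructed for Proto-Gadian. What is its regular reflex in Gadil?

linlisigov

Gadil: *rinlisikub > linlisikub > linlisikuv > linlisikov > linlisigov  (by unconditioned shift, unconditioned shift, vowel merger, intervocalic voicing)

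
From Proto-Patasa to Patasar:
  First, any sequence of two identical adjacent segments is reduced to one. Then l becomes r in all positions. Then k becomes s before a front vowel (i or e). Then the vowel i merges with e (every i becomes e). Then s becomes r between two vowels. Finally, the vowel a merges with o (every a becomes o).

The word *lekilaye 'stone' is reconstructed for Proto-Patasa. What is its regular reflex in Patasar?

rereroye

Patasar: *lekilaye
  lekilaye (rule 1 does not apply)
  lekilaye → rekiraye   [unconditioned shift]
  rekiraye → resiraye   [palatalisation]
  resiraye → reseraye   [vowel merger]
  reseraye → rereraye   [rhotacism]
  rereraye → rereroye   [vowel merger]
  giving Patasar rereroye.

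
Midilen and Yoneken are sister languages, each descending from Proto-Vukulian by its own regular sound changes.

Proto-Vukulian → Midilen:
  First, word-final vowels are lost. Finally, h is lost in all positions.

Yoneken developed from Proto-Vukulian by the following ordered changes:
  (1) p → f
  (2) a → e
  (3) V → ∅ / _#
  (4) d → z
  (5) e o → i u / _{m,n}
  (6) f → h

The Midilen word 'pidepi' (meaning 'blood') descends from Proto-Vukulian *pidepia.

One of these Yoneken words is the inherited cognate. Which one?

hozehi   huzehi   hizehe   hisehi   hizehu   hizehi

Yoneken: start from *pidepia.
  rule 1 (unconditioned shift): pidepia → fidefia
  rule 2 (vowel merger): fidefia → fidefie
  rule 3 (apocope): fidefie → fidefi
  rule 4 (unconditioned shift): fidefi → fizefi
  rule 5: no change — fizefi
  rule 6 (unconditioned shift): fizefi → hizehi
  ⇒ Yoneken hizehi
The other candidates each miss or misapply at least one Yoneken change.

hizehi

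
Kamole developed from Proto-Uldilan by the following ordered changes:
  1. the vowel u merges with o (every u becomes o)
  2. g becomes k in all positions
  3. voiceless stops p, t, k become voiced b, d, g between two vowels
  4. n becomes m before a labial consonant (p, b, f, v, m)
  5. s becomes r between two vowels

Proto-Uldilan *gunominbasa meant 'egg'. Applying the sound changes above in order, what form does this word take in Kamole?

konomimbara

Kamole: start from *gunominbasa.
  rule 1 (vowel merger): gunominbasa → gonominbasa
  rule 2 (unconditioned shift): gonominbasa → konominbasa
  rule 3: no change — konominbasa
  rule 4 (nasal place assimilation): konominbasa → konomimbasa
  rule 5 (rhotacism): konomimbasa → konomimbara
  ⇒ Kamole konomimbara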